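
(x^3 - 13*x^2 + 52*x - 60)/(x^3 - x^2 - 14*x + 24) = (x^2 - 11*x + 30)/(x^2 + x - 12)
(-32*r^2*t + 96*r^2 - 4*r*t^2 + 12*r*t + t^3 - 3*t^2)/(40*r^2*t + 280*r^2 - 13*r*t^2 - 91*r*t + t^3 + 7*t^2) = (-4*r*t + 12*r - t^2 + 3*t)/(5*r*t + 35*r - t^2 - 7*t)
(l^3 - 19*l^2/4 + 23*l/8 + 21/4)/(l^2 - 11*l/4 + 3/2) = (8*l^2 - 22*l - 21)/(2*(4*l - 3))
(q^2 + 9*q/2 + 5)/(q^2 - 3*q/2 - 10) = (q + 2)/(q - 4)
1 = 1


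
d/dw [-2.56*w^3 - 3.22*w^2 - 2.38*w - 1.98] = -7.68*w^2 - 6.44*w - 2.38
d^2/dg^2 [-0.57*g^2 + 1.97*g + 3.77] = -1.14000000000000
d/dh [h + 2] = 1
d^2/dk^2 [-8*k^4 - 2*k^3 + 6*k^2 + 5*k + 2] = -96*k^2 - 12*k + 12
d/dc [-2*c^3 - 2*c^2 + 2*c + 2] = -6*c^2 - 4*c + 2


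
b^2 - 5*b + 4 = (b - 4)*(b - 1)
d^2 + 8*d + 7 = (d + 1)*(d + 7)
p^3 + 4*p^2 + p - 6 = (p - 1)*(p + 2)*(p + 3)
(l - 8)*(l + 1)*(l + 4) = l^3 - 3*l^2 - 36*l - 32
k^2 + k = k*(k + 1)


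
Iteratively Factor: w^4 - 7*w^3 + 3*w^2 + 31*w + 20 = (w + 1)*(w^3 - 8*w^2 + 11*w + 20) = (w - 4)*(w + 1)*(w^2 - 4*w - 5) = (w - 4)*(w + 1)^2*(w - 5)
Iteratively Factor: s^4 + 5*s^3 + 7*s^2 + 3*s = (s)*(s^3 + 5*s^2 + 7*s + 3) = s*(s + 1)*(s^2 + 4*s + 3) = s*(s + 1)*(s + 3)*(s + 1)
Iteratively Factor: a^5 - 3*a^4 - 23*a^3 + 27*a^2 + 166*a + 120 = (a + 2)*(a^4 - 5*a^3 - 13*a^2 + 53*a + 60) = (a - 4)*(a + 2)*(a^3 - a^2 - 17*a - 15) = (a - 5)*(a - 4)*(a + 2)*(a^2 + 4*a + 3) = (a - 5)*(a - 4)*(a + 2)*(a + 3)*(a + 1)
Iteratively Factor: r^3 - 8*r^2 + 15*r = (r - 3)*(r^2 - 5*r) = (r - 5)*(r - 3)*(r)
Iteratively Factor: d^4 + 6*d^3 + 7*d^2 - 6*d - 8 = (d + 2)*(d^3 + 4*d^2 - d - 4) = (d + 1)*(d + 2)*(d^2 + 3*d - 4) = (d + 1)*(d + 2)*(d + 4)*(d - 1)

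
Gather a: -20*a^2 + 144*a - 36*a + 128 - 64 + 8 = -20*a^2 + 108*a + 72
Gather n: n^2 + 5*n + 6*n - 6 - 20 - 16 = n^2 + 11*n - 42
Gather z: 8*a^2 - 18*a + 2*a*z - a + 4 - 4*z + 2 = 8*a^2 - 19*a + z*(2*a - 4) + 6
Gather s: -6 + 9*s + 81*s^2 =81*s^2 + 9*s - 6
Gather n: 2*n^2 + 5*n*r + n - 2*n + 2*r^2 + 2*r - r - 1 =2*n^2 + n*(5*r - 1) + 2*r^2 + r - 1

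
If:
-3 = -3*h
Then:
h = 1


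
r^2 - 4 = (r - 2)*(r + 2)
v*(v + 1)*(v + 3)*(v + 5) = v^4 + 9*v^3 + 23*v^2 + 15*v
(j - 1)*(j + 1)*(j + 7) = j^3 + 7*j^2 - j - 7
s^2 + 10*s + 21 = (s + 3)*(s + 7)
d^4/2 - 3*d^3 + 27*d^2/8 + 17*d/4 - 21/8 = (d/2 + 1/2)*(d - 7/2)*(d - 3)*(d - 1/2)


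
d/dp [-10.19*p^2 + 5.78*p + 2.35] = 5.78 - 20.38*p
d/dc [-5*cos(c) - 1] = 5*sin(c)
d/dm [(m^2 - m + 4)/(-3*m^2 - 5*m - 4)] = 8*(-m^2 + 2*m + 3)/(9*m^4 + 30*m^3 + 49*m^2 + 40*m + 16)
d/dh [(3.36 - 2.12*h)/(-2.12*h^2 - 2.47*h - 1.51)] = (-4.4944*h^2 + 14.2464*h + 11.5004)/(4.4944*h^4 + 10.4728*h^3 + 12.5033*h^2 + 7.4594*h + 2.2801)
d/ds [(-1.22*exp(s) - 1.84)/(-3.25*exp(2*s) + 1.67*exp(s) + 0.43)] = (-3.965*exp(2*s) - 11.96*exp(s) + 2.5482)*exp(s)/(10.5625*exp(4*s) - 10.855*exp(3*s) - 0.00609999999999999*exp(2*s) + 1.4362*exp(s) + 0.1849)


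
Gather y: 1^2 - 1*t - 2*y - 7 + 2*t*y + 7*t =6*t + y*(2*t - 2) - 6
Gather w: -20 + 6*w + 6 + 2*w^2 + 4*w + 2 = 2*w^2 + 10*w - 12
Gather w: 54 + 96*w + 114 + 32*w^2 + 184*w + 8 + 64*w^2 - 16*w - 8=96*w^2 + 264*w + 168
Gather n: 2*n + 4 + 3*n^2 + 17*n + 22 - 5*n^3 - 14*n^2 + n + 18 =-5*n^3 - 11*n^2 + 20*n + 44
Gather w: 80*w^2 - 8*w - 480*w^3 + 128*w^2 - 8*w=-480*w^3 + 208*w^2 - 16*w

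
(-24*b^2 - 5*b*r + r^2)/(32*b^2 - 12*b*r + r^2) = (3*b + r)/(-4*b + r)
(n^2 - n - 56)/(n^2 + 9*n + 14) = (n - 8)/(n + 2)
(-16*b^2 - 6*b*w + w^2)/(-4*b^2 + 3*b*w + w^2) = (-16*b^2 - 6*b*w + w^2)/(-4*b^2 + 3*b*w + w^2)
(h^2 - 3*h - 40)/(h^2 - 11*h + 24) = (h + 5)/(h - 3)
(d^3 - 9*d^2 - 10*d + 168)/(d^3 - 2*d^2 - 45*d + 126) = (d^2 - 3*d - 28)/(d^2 + 4*d - 21)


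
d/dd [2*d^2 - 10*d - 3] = 4*d - 10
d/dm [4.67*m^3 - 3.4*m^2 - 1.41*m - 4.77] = 14.01*m^2 - 6.8*m - 1.41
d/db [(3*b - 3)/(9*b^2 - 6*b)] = (-3*b^2 + 6*b - 2)/(b^2*(9*b^2 - 12*b + 4))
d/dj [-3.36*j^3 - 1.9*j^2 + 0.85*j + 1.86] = -10.08*j^2 - 3.8*j + 0.85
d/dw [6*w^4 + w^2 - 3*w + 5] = 24*w^3 + 2*w - 3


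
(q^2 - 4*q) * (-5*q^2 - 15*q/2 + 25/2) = -5*q^4 + 25*q^3/2 + 85*q^2/2 - 50*q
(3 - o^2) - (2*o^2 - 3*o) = -3*o^2 + 3*o + 3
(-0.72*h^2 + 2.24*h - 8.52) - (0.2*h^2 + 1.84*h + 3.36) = -0.92*h^2 + 0.4*h - 11.88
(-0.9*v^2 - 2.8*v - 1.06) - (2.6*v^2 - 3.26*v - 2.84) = -3.5*v^2 + 0.46*v + 1.78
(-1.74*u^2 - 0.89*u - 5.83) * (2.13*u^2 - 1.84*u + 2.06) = -3.7062*u^4 + 1.3059*u^3 - 14.3647*u^2 + 8.8938*u - 12.0098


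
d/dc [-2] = 0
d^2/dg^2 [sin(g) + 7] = -sin(g)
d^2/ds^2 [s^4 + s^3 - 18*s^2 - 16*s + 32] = 12*s^2 + 6*s - 36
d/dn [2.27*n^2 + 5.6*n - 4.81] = 4.54*n + 5.6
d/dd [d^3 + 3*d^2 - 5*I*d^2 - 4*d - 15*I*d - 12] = 3*d^2 + d*(6 - 10*I) - 4 - 15*I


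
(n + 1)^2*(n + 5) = n^3 + 7*n^2 + 11*n + 5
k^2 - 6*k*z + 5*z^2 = (k - 5*z)*(k - z)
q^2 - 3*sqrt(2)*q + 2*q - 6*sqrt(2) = (q + 2)*(q - 3*sqrt(2))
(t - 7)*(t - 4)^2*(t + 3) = t^4 - 12*t^3 + 27*t^2 + 104*t - 336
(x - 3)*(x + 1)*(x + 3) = x^3 + x^2 - 9*x - 9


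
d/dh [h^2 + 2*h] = 2*h + 2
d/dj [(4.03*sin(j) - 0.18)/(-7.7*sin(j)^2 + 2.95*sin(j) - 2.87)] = (31.031*sin(j)^2 - 2.772*sin(j) - 11.0351)*cos(j)/(59.29*sin(j)^4 - 45.43*sin(j)^3 + 52.9005*sin(j)^2 - 16.933*sin(j) + 8.2369)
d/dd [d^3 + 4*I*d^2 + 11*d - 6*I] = 3*d^2 + 8*I*d + 11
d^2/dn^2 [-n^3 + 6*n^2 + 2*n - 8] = 12 - 6*n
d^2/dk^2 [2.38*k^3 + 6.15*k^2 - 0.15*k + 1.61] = 14.28*k + 12.3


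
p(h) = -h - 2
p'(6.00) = -1.00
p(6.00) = -8.00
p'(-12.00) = -1.00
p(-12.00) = 10.00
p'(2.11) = -1.00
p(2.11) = -4.11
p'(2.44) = -1.00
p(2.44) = -4.44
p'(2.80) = -1.00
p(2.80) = -4.80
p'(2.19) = -1.00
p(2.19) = -4.19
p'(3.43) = -1.00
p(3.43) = -5.43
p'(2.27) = -1.00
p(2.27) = -4.27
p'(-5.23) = -1.00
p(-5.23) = 3.23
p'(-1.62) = -1.00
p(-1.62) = -0.38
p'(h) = -1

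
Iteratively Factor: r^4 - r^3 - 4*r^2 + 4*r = (r - 2)*(r^3 + r^2 - 2*r) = (r - 2)*(r + 2)*(r^2 - r) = (r - 2)*(r - 1)*(r + 2)*(r)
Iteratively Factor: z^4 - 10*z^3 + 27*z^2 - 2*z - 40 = (z + 1)*(z^3 - 11*z^2 + 38*z - 40) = (z - 4)*(z + 1)*(z^2 - 7*z + 10) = (z - 5)*(z - 4)*(z + 1)*(z - 2)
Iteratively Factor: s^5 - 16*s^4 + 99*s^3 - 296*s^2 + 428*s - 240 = (s - 2)*(s^4 - 14*s^3 + 71*s^2 - 154*s + 120) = (s - 2)^2*(s^3 - 12*s^2 + 47*s - 60) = (s - 5)*(s - 2)^2*(s^2 - 7*s + 12) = (s - 5)*(s - 3)*(s - 2)^2*(s - 4)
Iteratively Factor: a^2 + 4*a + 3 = (a + 3)*(a + 1)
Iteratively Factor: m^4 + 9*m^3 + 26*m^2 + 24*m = (m + 2)*(m^3 + 7*m^2 + 12*m) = (m + 2)*(m + 3)*(m^2 + 4*m) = m*(m + 2)*(m + 3)*(m + 4)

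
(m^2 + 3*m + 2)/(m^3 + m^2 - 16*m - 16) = (m + 2)/(m^2 - 16)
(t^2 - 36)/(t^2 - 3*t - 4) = (36 - t^2)/(-t^2 + 3*t + 4)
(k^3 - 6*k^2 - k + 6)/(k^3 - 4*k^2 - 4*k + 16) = (k^3 - 6*k^2 - k + 6)/(k^3 - 4*k^2 - 4*k + 16)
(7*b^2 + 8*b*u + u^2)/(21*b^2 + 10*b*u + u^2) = (b + u)/(3*b + u)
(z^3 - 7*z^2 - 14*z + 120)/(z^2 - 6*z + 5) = (z^2 - 2*z - 24)/(z - 1)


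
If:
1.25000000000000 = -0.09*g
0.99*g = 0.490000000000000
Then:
No Solution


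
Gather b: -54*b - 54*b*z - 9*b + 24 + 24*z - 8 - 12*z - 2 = b*(-54*z - 63) + 12*z + 14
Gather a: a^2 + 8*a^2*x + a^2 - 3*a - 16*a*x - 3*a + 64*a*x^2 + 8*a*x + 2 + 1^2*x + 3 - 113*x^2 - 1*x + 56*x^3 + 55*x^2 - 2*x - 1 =a^2*(8*x + 2) + a*(64*x^2 - 8*x - 6) + 56*x^3 - 58*x^2 - 2*x + 4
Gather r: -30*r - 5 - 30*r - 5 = -60*r - 10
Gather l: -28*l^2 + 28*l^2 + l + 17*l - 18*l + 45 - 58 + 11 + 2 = 0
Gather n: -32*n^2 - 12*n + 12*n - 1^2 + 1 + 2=2 - 32*n^2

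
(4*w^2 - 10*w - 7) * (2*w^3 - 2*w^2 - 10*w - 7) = 8*w^5 - 28*w^4 - 34*w^3 + 86*w^2 + 140*w + 49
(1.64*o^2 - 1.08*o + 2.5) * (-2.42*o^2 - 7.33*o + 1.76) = -3.9688*o^4 - 9.4076*o^3 + 4.7528*o^2 - 20.2258*o + 4.4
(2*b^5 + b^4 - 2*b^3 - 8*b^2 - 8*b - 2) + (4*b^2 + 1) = 2*b^5 + b^4 - 2*b^3 - 4*b^2 - 8*b - 1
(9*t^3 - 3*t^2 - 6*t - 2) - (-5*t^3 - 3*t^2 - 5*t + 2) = 14*t^3 - t - 4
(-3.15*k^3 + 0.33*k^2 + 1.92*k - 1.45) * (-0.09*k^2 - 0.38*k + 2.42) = 0.2835*k^5 + 1.1673*k^4 - 7.9212*k^3 + 0.1995*k^2 + 5.1974*k - 3.509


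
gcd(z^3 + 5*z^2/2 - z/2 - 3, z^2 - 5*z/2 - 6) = z + 3/2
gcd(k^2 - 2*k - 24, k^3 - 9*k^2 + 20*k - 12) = k - 6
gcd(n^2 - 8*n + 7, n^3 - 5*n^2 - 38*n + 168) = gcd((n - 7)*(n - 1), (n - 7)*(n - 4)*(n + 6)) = n - 7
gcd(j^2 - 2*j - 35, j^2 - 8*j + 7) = j - 7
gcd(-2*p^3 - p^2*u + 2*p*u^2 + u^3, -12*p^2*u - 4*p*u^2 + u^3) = 2*p + u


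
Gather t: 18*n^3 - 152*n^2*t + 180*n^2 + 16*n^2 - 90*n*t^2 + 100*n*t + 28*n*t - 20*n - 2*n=18*n^3 + 196*n^2 - 90*n*t^2 - 22*n + t*(-152*n^2 + 128*n)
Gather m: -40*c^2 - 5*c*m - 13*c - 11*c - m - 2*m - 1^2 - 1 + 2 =-40*c^2 - 24*c + m*(-5*c - 3)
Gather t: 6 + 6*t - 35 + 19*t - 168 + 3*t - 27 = 28*t - 224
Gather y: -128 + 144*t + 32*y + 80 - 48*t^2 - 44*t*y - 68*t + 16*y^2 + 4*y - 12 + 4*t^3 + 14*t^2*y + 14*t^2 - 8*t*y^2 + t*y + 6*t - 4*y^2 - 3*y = 4*t^3 - 34*t^2 + 82*t + y^2*(12 - 8*t) + y*(14*t^2 - 43*t + 33) - 60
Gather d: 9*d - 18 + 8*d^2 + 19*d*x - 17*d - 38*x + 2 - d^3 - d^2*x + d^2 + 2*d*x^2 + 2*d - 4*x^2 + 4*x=-d^3 + d^2*(9 - x) + d*(2*x^2 + 19*x - 6) - 4*x^2 - 34*x - 16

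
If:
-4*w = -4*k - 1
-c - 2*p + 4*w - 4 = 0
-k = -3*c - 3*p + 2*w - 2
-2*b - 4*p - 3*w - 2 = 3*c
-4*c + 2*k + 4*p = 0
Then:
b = -269/88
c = 4/11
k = 9/11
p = -1/22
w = 47/44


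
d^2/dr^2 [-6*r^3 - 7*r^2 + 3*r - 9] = -36*r - 14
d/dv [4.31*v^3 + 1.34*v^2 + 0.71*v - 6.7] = 12.93*v^2 + 2.68*v + 0.71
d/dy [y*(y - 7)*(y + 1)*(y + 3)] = 4*y^3 - 9*y^2 - 50*y - 21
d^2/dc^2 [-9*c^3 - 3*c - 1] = -54*c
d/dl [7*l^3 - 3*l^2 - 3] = 3*l*(7*l - 2)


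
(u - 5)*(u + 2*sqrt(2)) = u^2 - 5*u + 2*sqrt(2)*u - 10*sqrt(2)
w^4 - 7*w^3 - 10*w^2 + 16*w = w*(w - 8)*(w - 1)*(w + 2)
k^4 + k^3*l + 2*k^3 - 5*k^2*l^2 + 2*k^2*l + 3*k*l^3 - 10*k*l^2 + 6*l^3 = (k + 2)*(k - l)^2*(k + 3*l)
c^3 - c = c*(c - 1)*(c + 1)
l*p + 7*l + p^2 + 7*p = (l + p)*(p + 7)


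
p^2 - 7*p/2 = p*(p - 7/2)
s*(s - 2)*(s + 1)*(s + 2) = s^4 + s^3 - 4*s^2 - 4*s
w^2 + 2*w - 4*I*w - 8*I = (w + 2)*(w - 4*I)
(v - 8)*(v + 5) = v^2 - 3*v - 40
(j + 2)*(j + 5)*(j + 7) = j^3 + 14*j^2 + 59*j + 70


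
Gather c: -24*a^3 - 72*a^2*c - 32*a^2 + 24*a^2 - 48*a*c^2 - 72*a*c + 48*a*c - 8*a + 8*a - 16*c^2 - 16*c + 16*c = -24*a^3 - 8*a^2 + c^2*(-48*a - 16) + c*(-72*a^2 - 24*a)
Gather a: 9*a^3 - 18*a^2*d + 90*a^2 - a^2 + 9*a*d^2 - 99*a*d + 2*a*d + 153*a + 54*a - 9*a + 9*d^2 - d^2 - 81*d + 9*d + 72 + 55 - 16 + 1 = 9*a^3 + a^2*(89 - 18*d) + a*(9*d^2 - 97*d + 198) + 8*d^2 - 72*d + 112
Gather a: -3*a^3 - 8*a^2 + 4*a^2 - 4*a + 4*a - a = -3*a^3 - 4*a^2 - a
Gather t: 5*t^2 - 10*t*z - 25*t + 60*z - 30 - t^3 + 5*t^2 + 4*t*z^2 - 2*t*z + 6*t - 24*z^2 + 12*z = -t^3 + 10*t^2 + t*(4*z^2 - 12*z - 19) - 24*z^2 + 72*z - 30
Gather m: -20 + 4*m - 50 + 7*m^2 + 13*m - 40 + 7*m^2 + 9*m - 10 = 14*m^2 + 26*m - 120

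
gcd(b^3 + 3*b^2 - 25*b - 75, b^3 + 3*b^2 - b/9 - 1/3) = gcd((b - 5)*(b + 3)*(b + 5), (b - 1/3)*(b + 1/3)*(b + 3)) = b + 3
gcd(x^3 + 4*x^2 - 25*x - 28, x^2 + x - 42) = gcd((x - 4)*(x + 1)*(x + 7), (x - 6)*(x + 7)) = x + 7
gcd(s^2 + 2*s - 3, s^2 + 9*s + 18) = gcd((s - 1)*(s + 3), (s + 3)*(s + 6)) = s + 3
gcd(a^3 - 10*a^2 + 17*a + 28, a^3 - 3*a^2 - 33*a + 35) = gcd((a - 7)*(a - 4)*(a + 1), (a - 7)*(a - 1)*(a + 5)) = a - 7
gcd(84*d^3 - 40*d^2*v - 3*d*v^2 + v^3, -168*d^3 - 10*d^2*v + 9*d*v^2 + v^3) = 6*d + v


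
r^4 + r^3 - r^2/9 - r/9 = r*(r - 1/3)*(r + 1/3)*(r + 1)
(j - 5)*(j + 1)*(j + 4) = j^3 - 21*j - 20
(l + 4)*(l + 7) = l^2 + 11*l + 28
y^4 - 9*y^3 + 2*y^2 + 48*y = y*(y - 8)*(y - 3)*(y + 2)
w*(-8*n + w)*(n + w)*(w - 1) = -8*n^2*w^2 + 8*n^2*w - 7*n*w^3 + 7*n*w^2 + w^4 - w^3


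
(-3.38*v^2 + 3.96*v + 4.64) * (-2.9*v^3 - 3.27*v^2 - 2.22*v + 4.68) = 9.802*v^5 - 0.4314*v^4 - 18.9016*v^3 - 39.7824*v^2 + 8.232*v + 21.7152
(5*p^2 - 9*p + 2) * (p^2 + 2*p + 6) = 5*p^4 + p^3 + 14*p^2 - 50*p + 12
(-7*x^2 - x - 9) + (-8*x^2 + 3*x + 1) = -15*x^2 + 2*x - 8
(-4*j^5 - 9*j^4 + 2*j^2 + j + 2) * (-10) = 40*j^5 + 90*j^4 - 20*j^2 - 10*j - 20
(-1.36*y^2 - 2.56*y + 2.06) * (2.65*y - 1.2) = -3.604*y^3 - 5.152*y^2 + 8.531*y - 2.472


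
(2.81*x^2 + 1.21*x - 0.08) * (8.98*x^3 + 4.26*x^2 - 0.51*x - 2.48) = 25.2338*x^5 + 22.8364*x^4 + 3.0031*x^3 - 7.9267*x^2 - 2.96*x + 0.1984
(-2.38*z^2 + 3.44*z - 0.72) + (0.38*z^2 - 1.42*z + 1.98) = -2.0*z^2 + 2.02*z + 1.26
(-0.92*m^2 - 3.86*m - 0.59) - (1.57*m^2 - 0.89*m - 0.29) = -2.49*m^2 - 2.97*m - 0.3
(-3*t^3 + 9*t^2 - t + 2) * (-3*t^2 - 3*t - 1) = 9*t^5 - 18*t^4 - 21*t^3 - 12*t^2 - 5*t - 2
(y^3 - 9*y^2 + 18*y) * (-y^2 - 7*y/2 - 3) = -y^5 + 11*y^4/2 + 21*y^3/2 - 36*y^2 - 54*y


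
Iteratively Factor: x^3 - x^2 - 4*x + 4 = (x + 2)*(x^2 - 3*x + 2) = (x - 1)*(x + 2)*(x - 2)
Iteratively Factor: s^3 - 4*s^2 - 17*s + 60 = (s - 5)*(s^2 + s - 12) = (s - 5)*(s + 4)*(s - 3)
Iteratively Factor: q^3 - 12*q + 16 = (q - 2)*(q^2 + 2*q - 8) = (q - 2)^2*(q + 4)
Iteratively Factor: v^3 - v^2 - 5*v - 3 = (v - 3)*(v^2 + 2*v + 1) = (v - 3)*(v + 1)*(v + 1)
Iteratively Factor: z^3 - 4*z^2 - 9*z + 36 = (z - 4)*(z^2 - 9) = (z - 4)*(z - 3)*(z + 3)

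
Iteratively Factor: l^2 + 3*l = (l)*(l + 3)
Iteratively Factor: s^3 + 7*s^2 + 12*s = (s)*(s^2 + 7*s + 12) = s*(s + 4)*(s + 3)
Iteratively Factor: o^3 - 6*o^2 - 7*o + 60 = (o - 4)*(o^2 - 2*o - 15) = (o - 5)*(o - 4)*(o + 3)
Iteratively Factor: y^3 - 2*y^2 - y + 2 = (y - 1)*(y^2 - y - 2) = (y - 1)*(y + 1)*(y - 2)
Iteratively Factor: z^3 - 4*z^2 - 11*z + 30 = (z - 2)*(z^2 - 2*z - 15) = (z - 2)*(z + 3)*(z - 5)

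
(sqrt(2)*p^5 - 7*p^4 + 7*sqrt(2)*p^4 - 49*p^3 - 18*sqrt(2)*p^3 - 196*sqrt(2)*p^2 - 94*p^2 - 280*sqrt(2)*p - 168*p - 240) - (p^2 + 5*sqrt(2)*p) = sqrt(2)*p^5 - 7*p^4 + 7*sqrt(2)*p^4 - 49*p^3 - 18*sqrt(2)*p^3 - 196*sqrt(2)*p^2 - 95*p^2 - 285*sqrt(2)*p - 168*p - 240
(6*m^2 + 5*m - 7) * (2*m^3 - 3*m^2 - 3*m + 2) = 12*m^5 - 8*m^4 - 47*m^3 + 18*m^2 + 31*m - 14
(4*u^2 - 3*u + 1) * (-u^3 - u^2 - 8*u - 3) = -4*u^5 - u^4 - 30*u^3 + 11*u^2 + u - 3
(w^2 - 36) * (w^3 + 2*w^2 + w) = w^5 + 2*w^4 - 35*w^3 - 72*w^2 - 36*w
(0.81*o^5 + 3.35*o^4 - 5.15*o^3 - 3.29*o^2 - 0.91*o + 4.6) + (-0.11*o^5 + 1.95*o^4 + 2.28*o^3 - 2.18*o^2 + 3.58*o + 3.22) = 0.7*o^5 + 5.3*o^4 - 2.87*o^3 - 5.47*o^2 + 2.67*o + 7.82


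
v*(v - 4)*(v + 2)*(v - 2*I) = v^4 - 2*v^3 - 2*I*v^3 - 8*v^2 + 4*I*v^2 + 16*I*v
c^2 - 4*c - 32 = (c - 8)*(c + 4)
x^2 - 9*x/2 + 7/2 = (x - 7/2)*(x - 1)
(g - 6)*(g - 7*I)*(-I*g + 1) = -I*g^3 - 6*g^2 + 6*I*g^2 + 36*g - 7*I*g + 42*I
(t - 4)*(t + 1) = t^2 - 3*t - 4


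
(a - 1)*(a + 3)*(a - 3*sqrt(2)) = a^3 - 3*sqrt(2)*a^2 + 2*a^2 - 6*sqrt(2)*a - 3*a + 9*sqrt(2)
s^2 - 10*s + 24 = (s - 6)*(s - 4)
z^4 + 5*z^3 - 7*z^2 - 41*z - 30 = (z - 3)*(z + 1)*(z + 2)*(z + 5)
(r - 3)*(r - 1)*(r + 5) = r^3 + r^2 - 17*r + 15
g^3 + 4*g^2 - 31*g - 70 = (g - 5)*(g + 2)*(g + 7)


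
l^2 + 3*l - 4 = (l - 1)*(l + 4)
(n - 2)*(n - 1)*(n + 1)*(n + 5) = n^4 + 3*n^3 - 11*n^2 - 3*n + 10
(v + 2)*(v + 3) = v^2 + 5*v + 6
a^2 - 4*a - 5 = (a - 5)*(a + 1)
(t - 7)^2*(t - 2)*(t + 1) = t^4 - 15*t^3 + 61*t^2 - 21*t - 98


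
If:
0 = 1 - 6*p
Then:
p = 1/6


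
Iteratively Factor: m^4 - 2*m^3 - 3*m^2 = (m)*(m^3 - 2*m^2 - 3*m) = m*(m - 3)*(m^2 + m) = m^2*(m - 3)*(m + 1)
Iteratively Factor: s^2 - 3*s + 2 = (s - 1)*(s - 2)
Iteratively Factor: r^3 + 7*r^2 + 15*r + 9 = (r + 1)*(r^2 + 6*r + 9) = (r + 1)*(r + 3)*(r + 3)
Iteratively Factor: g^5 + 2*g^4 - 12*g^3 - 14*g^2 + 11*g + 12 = (g - 1)*(g^4 + 3*g^3 - 9*g^2 - 23*g - 12) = (g - 1)*(g + 1)*(g^3 + 2*g^2 - 11*g - 12) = (g - 1)*(g + 1)*(g + 4)*(g^2 - 2*g - 3) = (g - 1)*(g + 1)^2*(g + 4)*(g - 3)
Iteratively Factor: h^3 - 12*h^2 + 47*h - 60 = (h - 3)*(h^2 - 9*h + 20) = (h - 5)*(h - 3)*(h - 4)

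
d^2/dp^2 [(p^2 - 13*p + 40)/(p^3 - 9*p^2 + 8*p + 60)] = 2*(p^3 - 24*p^2 + 132*p - 272)/(p^6 - 12*p^5 + 12*p^4 + 224*p^3 - 144*p^2 - 1728*p - 1728)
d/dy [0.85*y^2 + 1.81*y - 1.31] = 1.7*y + 1.81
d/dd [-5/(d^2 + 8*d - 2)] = 10*(d + 4)/(d^2 + 8*d - 2)^2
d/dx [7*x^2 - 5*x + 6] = 14*x - 5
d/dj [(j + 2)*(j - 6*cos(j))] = j + (j + 2)*(6*sin(j) + 1) - 6*cos(j)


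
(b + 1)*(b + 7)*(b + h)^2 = b^4 + 2*b^3*h + 8*b^3 + b^2*h^2 + 16*b^2*h + 7*b^2 + 8*b*h^2 + 14*b*h + 7*h^2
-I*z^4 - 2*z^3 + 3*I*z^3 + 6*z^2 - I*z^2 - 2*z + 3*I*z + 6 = (z - 3)*(z - 2*I)*(z - I)*(-I*z + 1)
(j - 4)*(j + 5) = j^2 + j - 20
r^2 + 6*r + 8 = (r + 2)*(r + 4)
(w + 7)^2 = w^2 + 14*w + 49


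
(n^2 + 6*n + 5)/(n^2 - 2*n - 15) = (n^2 + 6*n + 5)/(n^2 - 2*n - 15)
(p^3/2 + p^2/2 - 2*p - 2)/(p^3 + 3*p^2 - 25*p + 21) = (p^3 + p^2 - 4*p - 4)/(2*(p^3 + 3*p^2 - 25*p + 21))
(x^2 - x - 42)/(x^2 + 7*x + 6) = (x - 7)/(x + 1)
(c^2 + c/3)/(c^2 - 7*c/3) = (3*c + 1)/(3*c - 7)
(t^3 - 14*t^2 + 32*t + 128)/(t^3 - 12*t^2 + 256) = (t + 2)/(t + 4)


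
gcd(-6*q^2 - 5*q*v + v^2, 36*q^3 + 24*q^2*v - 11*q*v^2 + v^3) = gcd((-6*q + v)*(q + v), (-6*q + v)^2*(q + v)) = 6*q^2 + 5*q*v - v^2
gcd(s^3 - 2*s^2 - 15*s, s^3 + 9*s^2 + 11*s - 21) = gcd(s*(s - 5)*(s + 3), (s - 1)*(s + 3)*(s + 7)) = s + 3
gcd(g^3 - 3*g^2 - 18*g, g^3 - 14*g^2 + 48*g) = g^2 - 6*g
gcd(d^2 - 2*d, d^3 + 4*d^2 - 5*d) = d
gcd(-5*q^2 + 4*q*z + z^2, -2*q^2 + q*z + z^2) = -q + z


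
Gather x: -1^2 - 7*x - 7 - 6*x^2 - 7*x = -6*x^2 - 14*x - 8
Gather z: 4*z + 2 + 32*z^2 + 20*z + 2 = 32*z^2 + 24*z + 4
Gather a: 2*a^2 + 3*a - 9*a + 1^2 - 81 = 2*a^2 - 6*a - 80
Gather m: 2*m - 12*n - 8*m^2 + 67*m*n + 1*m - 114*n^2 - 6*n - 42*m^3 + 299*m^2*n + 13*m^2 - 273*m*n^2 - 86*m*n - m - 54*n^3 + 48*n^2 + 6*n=-42*m^3 + m^2*(299*n + 5) + m*(-273*n^2 - 19*n + 2) - 54*n^3 - 66*n^2 - 12*n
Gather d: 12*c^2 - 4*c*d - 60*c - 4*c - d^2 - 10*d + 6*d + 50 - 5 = 12*c^2 - 64*c - d^2 + d*(-4*c - 4) + 45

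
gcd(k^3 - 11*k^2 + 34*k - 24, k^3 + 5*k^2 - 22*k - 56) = k - 4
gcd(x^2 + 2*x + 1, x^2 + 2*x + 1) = x^2 + 2*x + 1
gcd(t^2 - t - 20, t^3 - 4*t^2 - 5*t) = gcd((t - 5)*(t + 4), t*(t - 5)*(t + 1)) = t - 5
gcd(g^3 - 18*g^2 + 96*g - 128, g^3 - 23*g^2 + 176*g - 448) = g^2 - 16*g + 64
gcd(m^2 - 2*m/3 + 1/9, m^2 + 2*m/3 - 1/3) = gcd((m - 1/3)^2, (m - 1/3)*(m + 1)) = m - 1/3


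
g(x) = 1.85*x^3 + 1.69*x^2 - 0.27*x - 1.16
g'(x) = 5.55*x^2 + 3.38*x - 0.27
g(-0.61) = -0.79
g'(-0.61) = -0.27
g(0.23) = -1.11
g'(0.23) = 0.80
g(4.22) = 166.83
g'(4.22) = 112.83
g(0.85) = 0.97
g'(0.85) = 6.61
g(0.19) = -1.14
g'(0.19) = 0.57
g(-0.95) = -0.96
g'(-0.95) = 1.53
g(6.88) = 679.45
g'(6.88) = 285.69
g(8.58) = 1289.45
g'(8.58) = 437.30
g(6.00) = 457.66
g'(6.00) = 219.81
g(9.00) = 1481.95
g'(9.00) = 479.70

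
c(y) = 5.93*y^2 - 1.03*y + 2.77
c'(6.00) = 70.13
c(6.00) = 210.07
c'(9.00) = 105.71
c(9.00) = 473.83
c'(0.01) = -0.91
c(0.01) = 2.76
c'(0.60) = 6.09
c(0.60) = 4.29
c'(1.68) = 18.89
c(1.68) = 17.78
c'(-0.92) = -11.94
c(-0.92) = 8.74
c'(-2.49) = -30.56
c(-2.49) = 42.10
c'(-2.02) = -24.99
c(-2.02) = 29.05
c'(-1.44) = -18.11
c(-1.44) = 16.55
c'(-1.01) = -13.01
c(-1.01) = 9.86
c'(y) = 11.86*y - 1.03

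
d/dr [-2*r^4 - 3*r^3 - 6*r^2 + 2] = r*(-8*r^2 - 9*r - 12)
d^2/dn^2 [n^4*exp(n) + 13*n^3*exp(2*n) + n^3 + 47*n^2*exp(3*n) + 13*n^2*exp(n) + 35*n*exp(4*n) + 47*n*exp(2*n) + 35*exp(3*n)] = n^4*exp(n) + 52*n^3*exp(2*n) + 8*n^3*exp(n) + 423*n^2*exp(3*n) + 156*n^2*exp(2*n) + 25*n^2*exp(n) + 560*n*exp(4*n) + 564*n*exp(3*n) + 266*n*exp(2*n) + 52*n*exp(n) + 6*n + 280*exp(4*n) + 409*exp(3*n) + 188*exp(2*n) + 26*exp(n)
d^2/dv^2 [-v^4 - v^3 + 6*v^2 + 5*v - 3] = -12*v^2 - 6*v + 12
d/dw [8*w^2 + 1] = 16*w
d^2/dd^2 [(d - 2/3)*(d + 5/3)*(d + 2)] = 6*d + 6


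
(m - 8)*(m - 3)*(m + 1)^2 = m^4 - 9*m^3 + 3*m^2 + 37*m + 24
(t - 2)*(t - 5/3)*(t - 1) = t^3 - 14*t^2/3 + 7*t - 10/3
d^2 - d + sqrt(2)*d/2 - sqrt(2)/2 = (d - 1)*(d + sqrt(2)/2)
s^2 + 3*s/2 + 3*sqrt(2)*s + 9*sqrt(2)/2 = (s + 3/2)*(s + 3*sqrt(2))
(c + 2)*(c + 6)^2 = c^3 + 14*c^2 + 60*c + 72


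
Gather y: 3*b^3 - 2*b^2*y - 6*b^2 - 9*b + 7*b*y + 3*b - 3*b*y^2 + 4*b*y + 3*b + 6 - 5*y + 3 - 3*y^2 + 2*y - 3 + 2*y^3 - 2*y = 3*b^3 - 6*b^2 - 3*b + 2*y^3 + y^2*(-3*b - 3) + y*(-2*b^2 + 11*b - 5) + 6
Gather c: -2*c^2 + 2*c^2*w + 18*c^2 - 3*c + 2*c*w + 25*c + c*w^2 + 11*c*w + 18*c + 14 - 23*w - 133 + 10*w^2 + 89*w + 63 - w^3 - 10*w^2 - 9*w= c^2*(2*w + 16) + c*(w^2 + 13*w + 40) - w^3 + 57*w - 56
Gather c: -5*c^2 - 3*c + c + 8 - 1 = -5*c^2 - 2*c + 7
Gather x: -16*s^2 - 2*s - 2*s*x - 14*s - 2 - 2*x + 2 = -16*s^2 - 16*s + x*(-2*s - 2)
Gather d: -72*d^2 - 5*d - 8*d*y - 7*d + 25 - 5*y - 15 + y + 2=-72*d^2 + d*(-8*y - 12) - 4*y + 12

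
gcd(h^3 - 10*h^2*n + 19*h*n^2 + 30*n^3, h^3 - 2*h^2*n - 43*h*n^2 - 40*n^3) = h + n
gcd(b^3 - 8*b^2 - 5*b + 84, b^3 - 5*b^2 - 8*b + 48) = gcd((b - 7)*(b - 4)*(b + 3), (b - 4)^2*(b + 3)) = b^2 - b - 12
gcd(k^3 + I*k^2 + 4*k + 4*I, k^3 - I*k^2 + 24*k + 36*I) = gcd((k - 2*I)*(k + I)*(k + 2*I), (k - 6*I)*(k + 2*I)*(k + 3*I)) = k + 2*I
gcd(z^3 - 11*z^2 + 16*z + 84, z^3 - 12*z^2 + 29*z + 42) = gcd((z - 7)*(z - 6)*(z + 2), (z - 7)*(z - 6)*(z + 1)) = z^2 - 13*z + 42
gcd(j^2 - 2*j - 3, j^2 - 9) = j - 3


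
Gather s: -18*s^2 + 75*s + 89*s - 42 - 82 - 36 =-18*s^2 + 164*s - 160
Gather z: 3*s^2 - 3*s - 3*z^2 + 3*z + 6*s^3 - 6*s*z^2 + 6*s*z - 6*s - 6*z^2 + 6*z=6*s^3 + 3*s^2 - 9*s + z^2*(-6*s - 9) + z*(6*s + 9)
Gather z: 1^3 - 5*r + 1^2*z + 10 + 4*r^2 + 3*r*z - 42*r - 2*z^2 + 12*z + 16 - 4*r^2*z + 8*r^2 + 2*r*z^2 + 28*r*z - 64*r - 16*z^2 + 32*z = 12*r^2 - 111*r + z^2*(2*r - 18) + z*(-4*r^2 + 31*r + 45) + 27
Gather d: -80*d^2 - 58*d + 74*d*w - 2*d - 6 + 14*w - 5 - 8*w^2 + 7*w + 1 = -80*d^2 + d*(74*w - 60) - 8*w^2 + 21*w - 10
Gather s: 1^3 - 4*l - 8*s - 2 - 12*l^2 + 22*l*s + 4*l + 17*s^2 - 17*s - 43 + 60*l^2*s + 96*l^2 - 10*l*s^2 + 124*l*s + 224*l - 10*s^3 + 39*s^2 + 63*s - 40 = 84*l^2 + 224*l - 10*s^3 + s^2*(56 - 10*l) + s*(60*l^2 + 146*l + 38) - 84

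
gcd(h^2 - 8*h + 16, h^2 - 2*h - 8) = h - 4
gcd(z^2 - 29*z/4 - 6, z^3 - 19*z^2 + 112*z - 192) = z - 8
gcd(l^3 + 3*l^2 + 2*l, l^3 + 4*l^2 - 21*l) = l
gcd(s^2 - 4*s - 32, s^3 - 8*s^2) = s - 8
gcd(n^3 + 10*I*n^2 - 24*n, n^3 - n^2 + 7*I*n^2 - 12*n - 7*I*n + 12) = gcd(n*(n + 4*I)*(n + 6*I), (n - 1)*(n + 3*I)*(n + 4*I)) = n + 4*I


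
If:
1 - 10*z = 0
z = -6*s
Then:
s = -1/60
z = 1/10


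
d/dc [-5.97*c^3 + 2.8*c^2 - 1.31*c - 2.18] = -17.91*c^2 + 5.6*c - 1.31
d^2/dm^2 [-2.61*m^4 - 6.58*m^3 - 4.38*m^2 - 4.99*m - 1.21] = -31.32*m^2 - 39.48*m - 8.76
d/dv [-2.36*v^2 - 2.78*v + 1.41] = -4.72*v - 2.78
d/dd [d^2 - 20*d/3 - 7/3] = 2*d - 20/3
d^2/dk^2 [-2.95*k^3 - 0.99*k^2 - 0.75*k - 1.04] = -17.7*k - 1.98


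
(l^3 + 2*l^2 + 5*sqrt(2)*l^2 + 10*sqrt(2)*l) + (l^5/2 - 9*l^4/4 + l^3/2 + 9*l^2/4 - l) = l^5/2 - 9*l^4/4 + 3*l^3/2 + 17*l^2/4 + 5*sqrt(2)*l^2 - l + 10*sqrt(2)*l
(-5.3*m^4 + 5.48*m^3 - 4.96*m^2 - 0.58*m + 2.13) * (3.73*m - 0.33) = -19.769*m^5 + 22.1894*m^4 - 20.3092*m^3 - 0.5266*m^2 + 8.1363*m - 0.7029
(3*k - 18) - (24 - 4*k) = 7*k - 42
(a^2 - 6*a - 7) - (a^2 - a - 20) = 13 - 5*a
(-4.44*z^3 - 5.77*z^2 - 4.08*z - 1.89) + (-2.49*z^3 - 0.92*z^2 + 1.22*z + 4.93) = -6.93*z^3 - 6.69*z^2 - 2.86*z + 3.04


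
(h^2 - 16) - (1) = h^2 - 17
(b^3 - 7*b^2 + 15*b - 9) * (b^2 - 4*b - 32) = b^5 - 11*b^4 + 11*b^3 + 155*b^2 - 444*b + 288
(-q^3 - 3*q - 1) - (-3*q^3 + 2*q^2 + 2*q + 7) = 2*q^3 - 2*q^2 - 5*q - 8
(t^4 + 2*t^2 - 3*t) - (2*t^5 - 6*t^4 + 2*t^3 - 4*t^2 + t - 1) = -2*t^5 + 7*t^4 - 2*t^3 + 6*t^2 - 4*t + 1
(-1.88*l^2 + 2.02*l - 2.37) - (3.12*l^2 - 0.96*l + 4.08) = -5.0*l^2 + 2.98*l - 6.45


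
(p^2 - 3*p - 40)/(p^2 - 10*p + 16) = (p + 5)/(p - 2)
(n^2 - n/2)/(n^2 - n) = (n - 1/2)/(n - 1)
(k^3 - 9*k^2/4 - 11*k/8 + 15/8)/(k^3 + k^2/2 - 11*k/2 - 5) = (k - 3/4)/(k + 2)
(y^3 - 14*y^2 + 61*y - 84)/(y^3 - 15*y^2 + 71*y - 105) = (y - 4)/(y - 5)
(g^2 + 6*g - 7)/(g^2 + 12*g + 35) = (g - 1)/(g + 5)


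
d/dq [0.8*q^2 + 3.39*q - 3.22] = 1.6*q + 3.39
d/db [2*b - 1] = 2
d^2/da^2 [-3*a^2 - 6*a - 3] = -6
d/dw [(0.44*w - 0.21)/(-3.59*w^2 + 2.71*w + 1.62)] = (1.5796*w^2 - 1.5078*w + 1.2819)/(12.8881*w^4 - 19.4578*w^3 - 4.2875*w^2 + 8.7804*w + 2.6244)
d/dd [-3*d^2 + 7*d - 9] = 7 - 6*d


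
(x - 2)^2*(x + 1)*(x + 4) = x^4 + x^3 - 12*x^2 + 4*x + 16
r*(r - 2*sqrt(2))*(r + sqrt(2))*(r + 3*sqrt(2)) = r^4 + 2*sqrt(2)*r^3 - 10*r^2 - 12*sqrt(2)*r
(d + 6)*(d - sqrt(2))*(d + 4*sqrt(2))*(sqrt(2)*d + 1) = sqrt(2)*d^4 + 7*d^3 + 6*sqrt(2)*d^3 - 5*sqrt(2)*d^2 + 42*d^2 - 30*sqrt(2)*d - 8*d - 48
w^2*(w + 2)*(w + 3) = w^4 + 5*w^3 + 6*w^2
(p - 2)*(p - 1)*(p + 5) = p^3 + 2*p^2 - 13*p + 10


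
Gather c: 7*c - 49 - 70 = 7*c - 119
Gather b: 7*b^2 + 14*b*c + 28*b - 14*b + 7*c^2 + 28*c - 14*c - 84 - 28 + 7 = 7*b^2 + b*(14*c + 14) + 7*c^2 + 14*c - 105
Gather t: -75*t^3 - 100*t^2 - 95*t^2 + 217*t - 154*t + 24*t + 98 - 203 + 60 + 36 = -75*t^3 - 195*t^2 + 87*t - 9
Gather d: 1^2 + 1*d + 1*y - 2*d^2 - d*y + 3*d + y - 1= -2*d^2 + d*(4 - y) + 2*y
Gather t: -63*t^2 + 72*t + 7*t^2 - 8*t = -56*t^2 + 64*t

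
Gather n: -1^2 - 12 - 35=-48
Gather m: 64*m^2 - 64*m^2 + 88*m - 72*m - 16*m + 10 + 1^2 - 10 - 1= 0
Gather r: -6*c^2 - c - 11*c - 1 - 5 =-6*c^2 - 12*c - 6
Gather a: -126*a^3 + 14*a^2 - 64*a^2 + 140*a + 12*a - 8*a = -126*a^3 - 50*a^2 + 144*a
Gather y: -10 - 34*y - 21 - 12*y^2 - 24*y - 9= -12*y^2 - 58*y - 40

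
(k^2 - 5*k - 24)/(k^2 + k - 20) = (k^2 - 5*k - 24)/(k^2 + k - 20)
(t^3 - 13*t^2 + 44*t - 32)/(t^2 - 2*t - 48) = (t^2 - 5*t + 4)/(t + 6)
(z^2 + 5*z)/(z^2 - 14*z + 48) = z*(z + 5)/(z^2 - 14*z + 48)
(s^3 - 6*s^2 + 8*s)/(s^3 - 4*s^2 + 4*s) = (s - 4)/(s - 2)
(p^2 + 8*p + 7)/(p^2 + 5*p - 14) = (p + 1)/(p - 2)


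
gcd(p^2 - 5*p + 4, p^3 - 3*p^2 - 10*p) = 1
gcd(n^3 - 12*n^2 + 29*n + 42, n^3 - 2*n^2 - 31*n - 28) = n^2 - 6*n - 7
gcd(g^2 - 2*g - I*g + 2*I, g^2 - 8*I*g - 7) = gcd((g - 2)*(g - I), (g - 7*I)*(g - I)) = g - I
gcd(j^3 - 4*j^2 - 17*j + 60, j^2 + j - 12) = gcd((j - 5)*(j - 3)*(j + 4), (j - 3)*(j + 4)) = j^2 + j - 12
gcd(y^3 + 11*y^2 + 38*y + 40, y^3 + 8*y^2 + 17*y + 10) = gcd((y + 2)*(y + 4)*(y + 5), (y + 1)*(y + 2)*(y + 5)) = y^2 + 7*y + 10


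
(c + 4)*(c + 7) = c^2 + 11*c + 28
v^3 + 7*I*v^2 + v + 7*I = (v - I)*(v + I)*(v + 7*I)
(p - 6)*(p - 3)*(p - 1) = p^3 - 10*p^2 + 27*p - 18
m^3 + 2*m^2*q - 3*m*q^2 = m*(m - q)*(m + 3*q)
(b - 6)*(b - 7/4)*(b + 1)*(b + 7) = b^4 + b^3/4 - 89*b^2/2 + 119*b/4 + 147/2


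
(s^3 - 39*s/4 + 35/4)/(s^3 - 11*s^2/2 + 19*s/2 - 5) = (s + 7/2)/(s - 2)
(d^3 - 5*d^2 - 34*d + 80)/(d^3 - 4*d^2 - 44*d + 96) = (d + 5)/(d + 6)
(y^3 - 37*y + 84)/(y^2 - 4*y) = y + 4 - 21/y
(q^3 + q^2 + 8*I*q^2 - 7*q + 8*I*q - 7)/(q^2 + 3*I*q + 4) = (q^3 + q^2*(1 + 8*I) + q*(-7 + 8*I) - 7)/(q^2 + 3*I*q + 4)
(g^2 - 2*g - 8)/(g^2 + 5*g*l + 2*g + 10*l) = (g - 4)/(g + 5*l)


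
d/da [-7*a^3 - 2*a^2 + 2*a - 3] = -21*a^2 - 4*a + 2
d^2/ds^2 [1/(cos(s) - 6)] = (sin(s)^2 - 6*cos(s) + 1)/(cos(s) - 6)^3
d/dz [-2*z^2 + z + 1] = 1 - 4*z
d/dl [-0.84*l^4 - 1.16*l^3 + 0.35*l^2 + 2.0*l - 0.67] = -3.36*l^3 - 3.48*l^2 + 0.7*l + 2.0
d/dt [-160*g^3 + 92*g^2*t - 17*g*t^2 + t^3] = 92*g^2 - 34*g*t + 3*t^2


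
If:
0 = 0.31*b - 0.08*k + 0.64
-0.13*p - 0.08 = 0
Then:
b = 0.258064516129032*k - 2.06451612903226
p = -0.62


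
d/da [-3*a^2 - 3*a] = -6*a - 3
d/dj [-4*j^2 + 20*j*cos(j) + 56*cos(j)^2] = -20*j*sin(j) - 8*j - 56*sin(2*j) + 20*cos(j)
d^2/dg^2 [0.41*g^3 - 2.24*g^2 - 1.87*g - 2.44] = 2.46*g - 4.48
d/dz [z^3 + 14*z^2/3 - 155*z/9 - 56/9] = 3*z^2 + 28*z/3 - 155/9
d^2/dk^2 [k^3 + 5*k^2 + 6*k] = 6*k + 10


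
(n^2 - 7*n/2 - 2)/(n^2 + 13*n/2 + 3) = (n - 4)/(n + 6)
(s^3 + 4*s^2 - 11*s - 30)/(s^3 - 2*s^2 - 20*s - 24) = (s^2 + 2*s - 15)/(s^2 - 4*s - 12)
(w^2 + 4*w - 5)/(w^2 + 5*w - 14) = (w^2 + 4*w - 5)/(w^2 + 5*w - 14)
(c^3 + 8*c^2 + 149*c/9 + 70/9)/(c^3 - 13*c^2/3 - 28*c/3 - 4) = (3*c^2 + 22*c + 35)/(3*(c^2 - 5*c - 6))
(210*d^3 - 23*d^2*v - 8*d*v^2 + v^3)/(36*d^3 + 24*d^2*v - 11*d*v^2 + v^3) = (-35*d^2 - 2*d*v + v^2)/(-6*d^2 - 5*d*v + v^2)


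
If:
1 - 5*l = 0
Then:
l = 1/5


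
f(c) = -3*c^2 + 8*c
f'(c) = 8 - 6*c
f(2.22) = 2.97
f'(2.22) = -5.32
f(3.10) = -4.03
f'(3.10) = -10.60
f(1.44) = 5.30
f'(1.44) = -0.64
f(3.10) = -4.03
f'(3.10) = -10.60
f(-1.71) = -22.45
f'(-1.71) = 18.26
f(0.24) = 1.75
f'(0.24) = 6.56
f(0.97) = 4.94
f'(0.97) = 2.18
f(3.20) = -5.12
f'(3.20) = -11.20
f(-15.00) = -795.00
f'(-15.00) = 98.00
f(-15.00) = -795.00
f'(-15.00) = 98.00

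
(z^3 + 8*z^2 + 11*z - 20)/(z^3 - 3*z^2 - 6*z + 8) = (z^2 + 9*z + 20)/(z^2 - 2*z - 8)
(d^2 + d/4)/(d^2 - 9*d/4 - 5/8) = 2*d/(2*d - 5)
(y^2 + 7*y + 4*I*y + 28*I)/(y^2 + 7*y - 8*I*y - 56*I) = (y + 4*I)/(y - 8*I)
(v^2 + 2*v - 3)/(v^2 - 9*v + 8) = (v + 3)/(v - 8)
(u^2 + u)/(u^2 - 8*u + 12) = u*(u + 1)/(u^2 - 8*u + 12)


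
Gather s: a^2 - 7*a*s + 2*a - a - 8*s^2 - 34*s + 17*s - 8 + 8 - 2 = a^2 + a - 8*s^2 + s*(-7*a - 17) - 2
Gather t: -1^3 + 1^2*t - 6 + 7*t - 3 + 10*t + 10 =18*t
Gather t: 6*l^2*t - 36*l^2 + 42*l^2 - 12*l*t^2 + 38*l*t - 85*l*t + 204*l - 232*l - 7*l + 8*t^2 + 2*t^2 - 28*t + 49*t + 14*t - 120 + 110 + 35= 6*l^2 - 35*l + t^2*(10 - 12*l) + t*(6*l^2 - 47*l + 35) + 25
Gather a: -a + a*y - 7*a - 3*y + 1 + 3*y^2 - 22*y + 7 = a*(y - 8) + 3*y^2 - 25*y + 8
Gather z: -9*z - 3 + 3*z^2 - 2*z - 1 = 3*z^2 - 11*z - 4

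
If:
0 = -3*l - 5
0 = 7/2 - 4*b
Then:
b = 7/8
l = -5/3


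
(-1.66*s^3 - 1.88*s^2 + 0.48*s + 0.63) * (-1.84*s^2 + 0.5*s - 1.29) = 3.0544*s^5 + 2.6292*s^4 + 0.3182*s^3 + 1.506*s^2 - 0.3042*s - 0.8127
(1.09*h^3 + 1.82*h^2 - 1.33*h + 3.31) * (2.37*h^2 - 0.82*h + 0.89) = 2.5833*h^5 + 3.4196*h^4 - 3.6744*h^3 + 10.5551*h^2 - 3.8979*h + 2.9459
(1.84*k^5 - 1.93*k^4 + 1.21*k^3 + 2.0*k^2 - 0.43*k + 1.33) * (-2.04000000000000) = -3.7536*k^5 + 3.9372*k^4 - 2.4684*k^3 - 4.08*k^2 + 0.8772*k - 2.7132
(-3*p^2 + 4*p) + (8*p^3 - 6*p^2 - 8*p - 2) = 8*p^3 - 9*p^2 - 4*p - 2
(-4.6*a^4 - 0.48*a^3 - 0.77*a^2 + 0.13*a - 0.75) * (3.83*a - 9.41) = -17.618*a^5 + 41.4476*a^4 + 1.5677*a^3 + 7.7436*a^2 - 4.0958*a + 7.0575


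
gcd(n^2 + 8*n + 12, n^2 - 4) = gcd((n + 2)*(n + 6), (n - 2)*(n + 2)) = n + 2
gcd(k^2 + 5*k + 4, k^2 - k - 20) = k + 4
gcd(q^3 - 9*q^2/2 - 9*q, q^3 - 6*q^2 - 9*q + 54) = q - 6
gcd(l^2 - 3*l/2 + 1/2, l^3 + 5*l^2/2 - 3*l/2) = l - 1/2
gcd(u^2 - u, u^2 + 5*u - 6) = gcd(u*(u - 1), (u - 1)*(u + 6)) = u - 1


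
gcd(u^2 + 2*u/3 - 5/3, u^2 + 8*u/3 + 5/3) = u + 5/3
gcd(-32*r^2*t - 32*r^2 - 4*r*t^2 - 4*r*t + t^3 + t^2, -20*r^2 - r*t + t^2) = 4*r + t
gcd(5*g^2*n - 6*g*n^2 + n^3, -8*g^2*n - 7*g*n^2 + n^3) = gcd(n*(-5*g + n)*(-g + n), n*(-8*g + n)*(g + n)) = n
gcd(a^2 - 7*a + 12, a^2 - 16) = a - 4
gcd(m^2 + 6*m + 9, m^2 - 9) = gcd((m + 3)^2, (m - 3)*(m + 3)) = m + 3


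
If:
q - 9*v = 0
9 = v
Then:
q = 81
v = 9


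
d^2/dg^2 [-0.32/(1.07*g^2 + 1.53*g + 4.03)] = (0.732736*g^2 + 1.047744*g - 0.32*(2.14*g + 1.53)*(4.28*g + 3.06) + 2.759744)/(1.07*g^2 + 1.53*g + 4.03)^3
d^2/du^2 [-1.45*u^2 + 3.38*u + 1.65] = -2.90000000000000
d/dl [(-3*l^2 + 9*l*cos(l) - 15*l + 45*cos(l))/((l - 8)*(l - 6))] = 3*(-3*l^3*sin(l) + 27*l^2*sin(l) - 3*l^2*cos(l) + 19*l^2 + 66*l*sin(l) - 30*l*cos(l) - 96*l - 720*sin(l) + 354*cos(l) - 240)/(l^4 - 28*l^3 + 292*l^2 - 1344*l + 2304)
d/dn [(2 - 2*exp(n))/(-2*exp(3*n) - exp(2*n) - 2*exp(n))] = 2*(-4*exp(3*n) + 5*exp(2*n) + 2*exp(n) + 2)*exp(-n)/(4*exp(4*n) + 4*exp(3*n) + 9*exp(2*n) + 4*exp(n) + 4)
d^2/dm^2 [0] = 0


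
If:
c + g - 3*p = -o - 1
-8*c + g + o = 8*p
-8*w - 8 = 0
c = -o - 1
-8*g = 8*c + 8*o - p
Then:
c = -7/23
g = 24/23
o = -16/23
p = 8/23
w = -1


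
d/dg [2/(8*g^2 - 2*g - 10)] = (1 - 8*g)/(-4*g^2 + g + 5)^2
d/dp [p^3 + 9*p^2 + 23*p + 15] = 3*p^2 + 18*p + 23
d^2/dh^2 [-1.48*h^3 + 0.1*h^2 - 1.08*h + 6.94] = 0.2 - 8.88*h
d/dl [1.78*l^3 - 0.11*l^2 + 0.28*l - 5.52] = 5.34*l^2 - 0.22*l + 0.28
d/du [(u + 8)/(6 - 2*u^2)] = (-u^2 + 2*u*(u + 8) + 3)/(2*(u^2 - 3)^2)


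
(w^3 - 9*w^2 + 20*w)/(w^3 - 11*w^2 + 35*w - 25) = w*(w - 4)/(w^2 - 6*w + 5)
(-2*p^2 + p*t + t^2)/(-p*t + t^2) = (2*p + t)/t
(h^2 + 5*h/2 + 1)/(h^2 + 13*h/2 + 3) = (h + 2)/(h + 6)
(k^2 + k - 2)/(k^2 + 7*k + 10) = (k - 1)/(k + 5)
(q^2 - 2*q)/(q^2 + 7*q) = (q - 2)/(q + 7)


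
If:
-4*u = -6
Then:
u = 3/2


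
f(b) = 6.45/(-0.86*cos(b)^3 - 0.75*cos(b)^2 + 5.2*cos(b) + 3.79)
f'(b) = 6.45*(-2.58*sin(b)*cos(b)^2 - 1.5*sin(b)*cos(b) + 5.2*sin(b))/(-0.86*cos(b)^3 - 0.75*cos(b)^2 + 5.2*cos(b) + 3.79)^2 = (-16.641*cos(b)^2 - 9.675*cos(b) + 33.54)*sin(b)/(0.86*cos(b)^3 + 0.75*cos(b)^2 - 5.2*cos(b) - 3.79)^2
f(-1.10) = 1.09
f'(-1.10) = -0.66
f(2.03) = 4.57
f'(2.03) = 15.52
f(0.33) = 0.88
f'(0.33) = 0.06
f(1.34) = 1.31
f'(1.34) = 1.22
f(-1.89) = 3.06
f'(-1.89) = -7.44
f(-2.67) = -7.77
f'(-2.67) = -19.11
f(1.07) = 1.07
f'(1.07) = 0.61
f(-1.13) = 1.11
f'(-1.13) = -0.71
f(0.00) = 0.87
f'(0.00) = 0.00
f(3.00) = -5.12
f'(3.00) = 2.39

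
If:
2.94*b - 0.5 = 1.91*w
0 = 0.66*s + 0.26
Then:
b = 0.649659863945578*w + 0.170068027210884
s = -0.39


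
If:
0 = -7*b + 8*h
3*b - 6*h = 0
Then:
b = 0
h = 0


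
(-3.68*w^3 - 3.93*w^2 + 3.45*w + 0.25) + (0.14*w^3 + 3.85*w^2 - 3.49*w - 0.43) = -3.54*w^3 - 0.0800000000000001*w^2 - 0.04*w - 0.18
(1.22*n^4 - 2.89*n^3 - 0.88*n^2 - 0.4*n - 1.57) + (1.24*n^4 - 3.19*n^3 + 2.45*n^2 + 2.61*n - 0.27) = 2.46*n^4 - 6.08*n^3 + 1.57*n^2 + 2.21*n - 1.84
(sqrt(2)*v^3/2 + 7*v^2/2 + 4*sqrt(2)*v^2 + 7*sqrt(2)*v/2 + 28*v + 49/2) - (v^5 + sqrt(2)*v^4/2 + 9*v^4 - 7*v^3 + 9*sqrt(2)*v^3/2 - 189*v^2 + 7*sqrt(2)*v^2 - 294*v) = -v^5 - 9*v^4 - sqrt(2)*v^4/2 - 4*sqrt(2)*v^3 + 7*v^3 - 3*sqrt(2)*v^2 + 385*v^2/2 + 7*sqrt(2)*v/2 + 322*v + 49/2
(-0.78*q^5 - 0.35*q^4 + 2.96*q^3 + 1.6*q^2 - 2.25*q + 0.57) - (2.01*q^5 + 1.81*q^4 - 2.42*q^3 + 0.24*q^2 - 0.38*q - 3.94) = -2.79*q^5 - 2.16*q^4 + 5.38*q^3 + 1.36*q^2 - 1.87*q + 4.51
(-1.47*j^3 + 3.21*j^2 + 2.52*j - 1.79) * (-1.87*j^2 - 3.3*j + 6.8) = 2.7489*j^5 - 1.1517*j^4 - 25.3014*j^3 + 16.8593*j^2 + 23.043*j - 12.172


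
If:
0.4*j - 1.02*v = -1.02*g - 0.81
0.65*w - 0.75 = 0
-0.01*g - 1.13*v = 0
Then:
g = -113.0*v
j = 290.7*v - 2.025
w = 1.15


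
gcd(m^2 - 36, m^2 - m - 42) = m + 6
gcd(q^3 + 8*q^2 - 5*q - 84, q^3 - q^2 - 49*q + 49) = q + 7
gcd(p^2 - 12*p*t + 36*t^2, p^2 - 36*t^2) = p - 6*t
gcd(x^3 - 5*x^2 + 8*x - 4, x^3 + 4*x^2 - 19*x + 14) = x^2 - 3*x + 2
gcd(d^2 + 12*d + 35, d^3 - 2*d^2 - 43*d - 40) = d + 5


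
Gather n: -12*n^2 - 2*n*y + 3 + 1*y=-12*n^2 - 2*n*y + y + 3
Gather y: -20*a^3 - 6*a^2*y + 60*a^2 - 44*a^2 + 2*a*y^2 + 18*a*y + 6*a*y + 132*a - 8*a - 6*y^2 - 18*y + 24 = -20*a^3 + 16*a^2 + 124*a + y^2*(2*a - 6) + y*(-6*a^2 + 24*a - 18) + 24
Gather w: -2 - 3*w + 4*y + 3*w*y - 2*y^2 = w*(3*y - 3) - 2*y^2 + 4*y - 2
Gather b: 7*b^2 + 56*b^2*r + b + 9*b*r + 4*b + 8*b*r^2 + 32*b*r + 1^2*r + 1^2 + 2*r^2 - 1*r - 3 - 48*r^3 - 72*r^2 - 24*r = b^2*(56*r + 7) + b*(8*r^2 + 41*r + 5) - 48*r^3 - 70*r^2 - 24*r - 2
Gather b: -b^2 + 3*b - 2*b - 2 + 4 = -b^2 + b + 2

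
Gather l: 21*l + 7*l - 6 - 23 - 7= 28*l - 36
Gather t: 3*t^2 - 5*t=3*t^2 - 5*t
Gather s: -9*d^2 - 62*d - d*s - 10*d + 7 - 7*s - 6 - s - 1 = -9*d^2 - 72*d + s*(-d - 8)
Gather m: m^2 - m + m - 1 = m^2 - 1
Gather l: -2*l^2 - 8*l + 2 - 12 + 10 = -2*l^2 - 8*l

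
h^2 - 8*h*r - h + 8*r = (h - 1)*(h - 8*r)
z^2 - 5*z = z*(z - 5)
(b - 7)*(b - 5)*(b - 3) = b^3 - 15*b^2 + 71*b - 105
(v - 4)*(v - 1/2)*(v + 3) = v^3 - 3*v^2/2 - 23*v/2 + 6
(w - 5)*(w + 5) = w^2 - 25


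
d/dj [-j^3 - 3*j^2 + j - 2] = -3*j^2 - 6*j + 1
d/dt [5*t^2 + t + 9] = 10*t + 1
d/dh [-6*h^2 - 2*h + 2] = -12*h - 2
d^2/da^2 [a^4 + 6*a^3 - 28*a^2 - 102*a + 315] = 12*a^2 + 36*a - 56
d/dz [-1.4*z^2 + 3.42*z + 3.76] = 3.42 - 2.8*z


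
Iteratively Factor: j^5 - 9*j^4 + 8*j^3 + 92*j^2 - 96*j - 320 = (j - 4)*(j^4 - 5*j^3 - 12*j^2 + 44*j + 80) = (j - 5)*(j - 4)*(j^3 - 12*j - 16) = (j - 5)*(j - 4)*(j + 2)*(j^2 - 2*j - 8) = (j - 5)*(j - 4)^2*(j + 2)*(j + 2)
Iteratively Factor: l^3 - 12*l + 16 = (l + 4)*(l^2 - 4*l + 4) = (l - 2)*(l + 4)*(l - 2)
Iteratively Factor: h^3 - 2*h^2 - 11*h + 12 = (h - 4)*(h^2 + 2*h - 3) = (h - 4)*(h - 1)*(h + 3)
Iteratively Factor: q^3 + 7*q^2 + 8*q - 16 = (q + 4)*(q^2 + 3*q - 4) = (q - 1)*(q + 4)*(q + 4)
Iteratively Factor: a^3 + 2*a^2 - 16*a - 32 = (a - 4)*(a^2 + 6*a + 8) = (a - 4)*(a + 4)*(a + 2)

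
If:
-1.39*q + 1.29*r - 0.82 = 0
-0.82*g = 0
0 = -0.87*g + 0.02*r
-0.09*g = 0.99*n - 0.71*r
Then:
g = 0.00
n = 0.00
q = -0.59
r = 0.00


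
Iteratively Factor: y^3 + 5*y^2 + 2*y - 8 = (y + 2)*(y^2 + 3*y - 4) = (y - 1)*(y + 2)*(y + 4)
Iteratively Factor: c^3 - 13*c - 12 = (c - 4)*(c^2 + 4*c + 3) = (c - 4)*(c + 1)*(c + 3)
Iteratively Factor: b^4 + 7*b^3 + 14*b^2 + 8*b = (b + 4)*(b^3 + 3*b^2 + 2*b) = b*(b + 4)*(b^2 + 3*b + 2) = b*(b + 2)*(b + 4)*(b + 1)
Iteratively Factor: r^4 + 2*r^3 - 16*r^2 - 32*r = (r + 2)*(r^3 - 16*r) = r*(r + 2)*(r^2 - 16) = r*(r + 2)*(r + 4)*(r - 4)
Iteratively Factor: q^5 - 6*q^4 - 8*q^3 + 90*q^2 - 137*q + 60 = (q - 1)*(q^4 - 5*q^3 - 13*q^2 + 77*q - 60) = (q - 5)*(q - 1)*(q^3 - 13*q + 12) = (q - 5)*(q - 1)*(q + 4)*(q^2 - 4*q + 3) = (q - 5)*(q - 3)*(q - 1)*(q + 4)*(q - 1)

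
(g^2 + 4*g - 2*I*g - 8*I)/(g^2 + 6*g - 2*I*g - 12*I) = (g + 4)/(g + 6)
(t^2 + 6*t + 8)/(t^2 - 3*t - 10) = (t + 4)/(t - 5)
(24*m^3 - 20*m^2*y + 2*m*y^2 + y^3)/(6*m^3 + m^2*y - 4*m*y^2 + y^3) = (-12*m^2 + 4*m*y + y^2)/(-3*m^2 - 2*m*y + y^2)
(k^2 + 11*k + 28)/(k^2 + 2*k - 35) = (k + 4)/(k - 5)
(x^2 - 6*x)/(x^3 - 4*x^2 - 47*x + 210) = x/(x^2 + 2*x - 35)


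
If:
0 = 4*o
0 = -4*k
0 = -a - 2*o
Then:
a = 0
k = 0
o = 0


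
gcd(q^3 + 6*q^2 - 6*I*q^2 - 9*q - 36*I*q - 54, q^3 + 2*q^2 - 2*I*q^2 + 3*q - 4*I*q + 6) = q - 3*I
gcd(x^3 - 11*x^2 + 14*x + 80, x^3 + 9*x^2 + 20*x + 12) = x + 2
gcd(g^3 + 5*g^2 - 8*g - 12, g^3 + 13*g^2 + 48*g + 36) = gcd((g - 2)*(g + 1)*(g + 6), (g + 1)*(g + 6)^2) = g^2 + 7*g + 6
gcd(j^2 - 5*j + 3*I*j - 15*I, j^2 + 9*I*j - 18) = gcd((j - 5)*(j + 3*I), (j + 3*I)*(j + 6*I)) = j + 3*I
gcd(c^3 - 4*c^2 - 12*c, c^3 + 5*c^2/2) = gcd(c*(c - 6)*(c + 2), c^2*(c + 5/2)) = c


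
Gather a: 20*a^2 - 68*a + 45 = 20*a^2 - 68*a + 45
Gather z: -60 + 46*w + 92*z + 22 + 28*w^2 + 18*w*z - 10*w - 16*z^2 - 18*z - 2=28*w^2 + 36*w - 16*z^2 + z*(18*w + 74) - 40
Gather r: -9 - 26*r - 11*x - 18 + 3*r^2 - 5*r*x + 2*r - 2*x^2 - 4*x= 3*r^2 + r*(-5*x - 24) - 2*x^2 - 15*x - 27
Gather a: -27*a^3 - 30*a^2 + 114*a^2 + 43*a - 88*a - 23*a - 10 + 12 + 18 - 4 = -27*a^3 + 84*a^2 - 68*a + 16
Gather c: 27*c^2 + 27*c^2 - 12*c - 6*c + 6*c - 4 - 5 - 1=54*c^2 - 12*c - 10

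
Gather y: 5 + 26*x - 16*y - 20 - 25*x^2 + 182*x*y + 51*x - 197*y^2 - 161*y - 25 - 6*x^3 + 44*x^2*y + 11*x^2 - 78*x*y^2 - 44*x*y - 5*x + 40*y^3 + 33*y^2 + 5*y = -6*x^3 - 14*x^2 + 72*x + 40*y^3 + y^2*(-78*x - 164) + y*(44*x^2 + 138*x - 172) - 40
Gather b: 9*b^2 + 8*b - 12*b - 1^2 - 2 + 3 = 9*b^2 - 4*b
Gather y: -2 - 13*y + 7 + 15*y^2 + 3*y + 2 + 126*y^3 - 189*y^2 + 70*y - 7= 126*y^3 - 174*y^2 + 60*y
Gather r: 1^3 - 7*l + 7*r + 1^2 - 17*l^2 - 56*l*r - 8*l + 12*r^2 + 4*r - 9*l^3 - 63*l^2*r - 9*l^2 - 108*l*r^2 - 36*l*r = -9*l^3 - 26*l^2 - 15*l + r^2*(12 - 108*l) + r*(-63*l^2 - 92*l + 11) + 2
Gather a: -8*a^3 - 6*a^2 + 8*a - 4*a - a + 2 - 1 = -8*a^3 - 6*a^2 + 3*a + 1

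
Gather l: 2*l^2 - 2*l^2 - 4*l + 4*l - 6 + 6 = 0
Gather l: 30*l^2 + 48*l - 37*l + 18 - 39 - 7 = 30*l^2 + 11*l - 28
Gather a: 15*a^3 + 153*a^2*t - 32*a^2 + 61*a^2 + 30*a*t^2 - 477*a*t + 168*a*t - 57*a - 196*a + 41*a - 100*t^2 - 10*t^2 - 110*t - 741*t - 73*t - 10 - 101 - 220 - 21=15*a^3 + a^2*(153*t + 29) + a*(30*t^2 - 309*t - 212) - 110*t^2 - 924*t - 352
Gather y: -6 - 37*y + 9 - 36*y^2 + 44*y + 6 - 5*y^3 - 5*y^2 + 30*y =-5*y^3 - 41*y^2 + 37*y + 9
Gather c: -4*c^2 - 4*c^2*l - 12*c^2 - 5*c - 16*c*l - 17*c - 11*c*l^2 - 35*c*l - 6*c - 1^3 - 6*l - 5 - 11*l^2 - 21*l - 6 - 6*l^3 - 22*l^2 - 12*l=c^2*(-4*l - 16) + c*(-11*l^2 - 51*l - 28) - 6*l^3 - 33*l^2 - 39*l - 12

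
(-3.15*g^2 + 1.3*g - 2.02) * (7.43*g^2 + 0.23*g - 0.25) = -23.4045*g^4 + 8.9345*g^3 - 13.9221*g^2 - 0.7896*g + 0.505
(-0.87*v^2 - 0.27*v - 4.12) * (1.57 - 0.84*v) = 0.7308*v^3 - 1.1391*v^2 + 3.0369*v - 6.4684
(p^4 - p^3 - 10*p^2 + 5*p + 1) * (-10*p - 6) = -10*p^5 + 4*p^4 + 106*p^3 + 10*p^2 - 40*p - 6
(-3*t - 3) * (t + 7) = -3*t^2 - 24*t - 21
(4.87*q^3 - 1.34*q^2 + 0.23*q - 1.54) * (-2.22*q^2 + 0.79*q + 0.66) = -10.8114*q^5 + 6.8221*q^4 + 1.645*q^3 + 2.7161*q^2 - 1.0648*q - 1.0164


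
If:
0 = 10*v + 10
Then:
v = -1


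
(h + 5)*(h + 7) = h^2 + 12*h + 35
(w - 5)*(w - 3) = w^2 - 8*w + 15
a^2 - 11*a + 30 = (a - 6)*(a - 5)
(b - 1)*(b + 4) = b^2 + 3*b - 4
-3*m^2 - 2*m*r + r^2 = (-3*m + r)*(m + r)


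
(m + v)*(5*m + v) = 5*m^2 + 6*m*v + v^2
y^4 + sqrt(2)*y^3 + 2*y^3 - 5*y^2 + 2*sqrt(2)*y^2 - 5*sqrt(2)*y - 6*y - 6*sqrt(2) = (y - 2)*(y + 1)*(y + 3)*(y + sqrt(2))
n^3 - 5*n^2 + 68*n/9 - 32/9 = (n - 8/3)*(n - 4/3)*(n - 1)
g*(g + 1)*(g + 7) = g^3 + 8*g^2 + 7*g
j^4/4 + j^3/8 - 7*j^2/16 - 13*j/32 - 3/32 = (j/4 + 1/4)*(j - 3/2)*(j + 1/2)^2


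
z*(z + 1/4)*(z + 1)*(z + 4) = z^4 + 21*z^3/4 + 21*z^2/4 + z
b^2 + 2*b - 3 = (b - 1)*(b + 3)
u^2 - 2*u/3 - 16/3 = (u - 8/3)*(u + 2)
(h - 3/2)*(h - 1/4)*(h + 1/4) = h^3 - 3*h^2/2 - h/16 + 3/32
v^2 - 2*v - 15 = (v - 5)*(v + 3)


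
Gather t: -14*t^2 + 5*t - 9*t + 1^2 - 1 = -14*t^2 - 4*t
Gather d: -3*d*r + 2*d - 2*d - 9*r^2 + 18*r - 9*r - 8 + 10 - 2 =-3*d*r - 9*r^2 + 9*r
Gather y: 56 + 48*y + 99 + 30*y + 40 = 78*y + 195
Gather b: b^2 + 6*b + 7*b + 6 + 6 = b^2 + 13*b + 12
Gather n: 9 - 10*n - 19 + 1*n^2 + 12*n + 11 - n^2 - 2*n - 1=0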